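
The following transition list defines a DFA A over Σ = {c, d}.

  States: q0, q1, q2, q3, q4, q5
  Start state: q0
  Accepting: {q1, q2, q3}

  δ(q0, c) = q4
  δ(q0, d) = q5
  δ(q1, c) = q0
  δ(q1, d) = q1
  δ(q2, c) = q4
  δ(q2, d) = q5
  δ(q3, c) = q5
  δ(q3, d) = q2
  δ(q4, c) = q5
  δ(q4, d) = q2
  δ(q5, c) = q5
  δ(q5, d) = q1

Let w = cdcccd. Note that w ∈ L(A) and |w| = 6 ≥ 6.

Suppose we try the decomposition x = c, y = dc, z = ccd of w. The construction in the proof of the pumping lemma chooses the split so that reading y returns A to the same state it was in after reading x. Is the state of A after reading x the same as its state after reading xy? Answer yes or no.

yes

State sequence: q0 -c-> q4 -d-> q2 -c-> q4

After x (step 1): q4. After xy (step 3): q4.
They match, so y = dc drives A around a cycle from q4 back to itself; pumping y any number of times keeps A in q4 before reading z, and xyⁱz ∈ L(A) for every i ≥ 0.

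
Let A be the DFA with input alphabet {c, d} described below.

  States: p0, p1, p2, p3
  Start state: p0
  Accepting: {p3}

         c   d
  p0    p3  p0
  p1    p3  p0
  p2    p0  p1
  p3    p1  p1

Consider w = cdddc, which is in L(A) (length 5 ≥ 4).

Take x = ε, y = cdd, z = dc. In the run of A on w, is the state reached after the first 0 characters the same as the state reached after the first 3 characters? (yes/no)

Run of A on the first 3 characters of w = c d d:
  step 0: p0  (start)
  step 1: p3  (read c: p0→p3)
  step 2: p1  (read d: p3→p1)
  step 3: p0  (read d: p1→p0)

After x (step 0): p0. After xy (step 3): p0.
They match, so y = cdd drives A around a cycle from p0 back to itself; pumping y any number of times keeps A in p0 before reading z, and xyⁱz ∈ L(A) for every i ≥ 0.

yes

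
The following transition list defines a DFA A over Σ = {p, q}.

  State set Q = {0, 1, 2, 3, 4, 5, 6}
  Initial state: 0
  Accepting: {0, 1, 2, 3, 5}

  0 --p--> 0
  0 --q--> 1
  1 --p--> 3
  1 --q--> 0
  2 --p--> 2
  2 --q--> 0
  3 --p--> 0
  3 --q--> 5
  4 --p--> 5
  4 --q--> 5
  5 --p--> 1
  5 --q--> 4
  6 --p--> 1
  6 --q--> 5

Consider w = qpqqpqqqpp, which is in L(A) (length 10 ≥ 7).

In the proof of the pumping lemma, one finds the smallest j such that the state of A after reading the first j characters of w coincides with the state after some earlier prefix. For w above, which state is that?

5

Run of A on w = q p q q p q q q p p:
  step 0: 0  (start)
  step 1: 1  (read q: 0→1)
  step 2: 3  (read p: 1→3)
  step 3: 5  (read q: 3→5)
  step 4: 4  (read q: 5→4)
  step 5: 5  (read p: 4→5)   ← first repeat (5 seen earlier)
  step 6: 4  (read q: 5→4)
  step 7: 5  (read q: 4→5)
  step 8: 4  (read q: 5→4)
  step 9: 5  (read p: 4→5)
  step 10: 1  (read p: 5→1)

The earliest repeat is at step j = 5: A is in 5, which it already visited at step i = 3.
Since A has 7 states, any run of length ≥ 7 visits 7+1 states, so by pigeonhole some state repeats within the first 7 steps — that repeat gives the pumpable loop.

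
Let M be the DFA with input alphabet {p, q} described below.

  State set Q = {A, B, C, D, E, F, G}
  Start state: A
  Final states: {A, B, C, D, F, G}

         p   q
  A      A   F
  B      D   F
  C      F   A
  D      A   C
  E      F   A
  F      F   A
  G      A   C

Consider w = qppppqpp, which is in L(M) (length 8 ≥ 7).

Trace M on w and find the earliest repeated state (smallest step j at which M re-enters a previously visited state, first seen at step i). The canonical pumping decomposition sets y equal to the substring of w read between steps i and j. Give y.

State sequence: A -q-> F -p-> F -p-> F -p-> F -p-> F -q-> A -p-> A -p-> A
First repeat at step 2: F was already visited.

So i = 1, j = 2, giving x = w[0:1] = q, y = w[1:2] = p, z = w[2:8] = pppqpp.
Check: |xy| = 2 ≤ 7 and |y| = 1 ≥ 1. Reading y takes M from F back to F, so every xyⁱz is accepted.

p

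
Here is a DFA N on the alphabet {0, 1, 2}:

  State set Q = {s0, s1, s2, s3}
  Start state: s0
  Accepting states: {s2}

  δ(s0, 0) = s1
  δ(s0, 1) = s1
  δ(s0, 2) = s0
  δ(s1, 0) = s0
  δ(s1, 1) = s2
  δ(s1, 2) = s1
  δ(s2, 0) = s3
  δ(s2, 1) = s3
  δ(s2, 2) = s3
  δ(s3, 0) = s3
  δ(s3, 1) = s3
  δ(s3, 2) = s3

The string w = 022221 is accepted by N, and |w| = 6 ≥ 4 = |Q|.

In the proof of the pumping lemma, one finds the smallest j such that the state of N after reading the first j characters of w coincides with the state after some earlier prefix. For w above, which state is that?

s1

Run of N on w = 0 2 2 2 2 1:
  step 0: s0  (start)
  step 1: s1  (read 0: s0→s1)
  step 2: s1  (read 2: s1→s1)   ← first repeat (s1 seen earlier)
  step 3: s1  (read 2: s1→s1)
  step 4: s1  (read 2: s1→s1)
  step 5: s1  (read 2: s1→s1)
  step 6: s2  (read 1: s1→s2)

The earliest repeat is at step j = 2: N is in s1, which it already visited at step i = 1.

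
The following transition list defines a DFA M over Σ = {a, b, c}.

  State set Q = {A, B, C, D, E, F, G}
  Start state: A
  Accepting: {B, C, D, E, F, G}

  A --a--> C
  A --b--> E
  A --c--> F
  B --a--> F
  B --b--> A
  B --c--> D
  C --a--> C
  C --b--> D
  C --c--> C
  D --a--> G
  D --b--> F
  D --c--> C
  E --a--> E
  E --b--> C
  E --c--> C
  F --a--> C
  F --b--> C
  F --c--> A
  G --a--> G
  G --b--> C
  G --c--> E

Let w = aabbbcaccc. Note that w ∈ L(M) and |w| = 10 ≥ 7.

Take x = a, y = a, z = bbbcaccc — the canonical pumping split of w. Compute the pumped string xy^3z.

xy^3z = a·a·a·a·bbbcaccc = aaaabbbcaccc.
Reading y = a takes M from C back to C, so after x·y·y·y the machine is still in C, and z then leads to the accepting state C. Hence aaaabbbcaccc ∈ L(M).

aaaabbbcaccc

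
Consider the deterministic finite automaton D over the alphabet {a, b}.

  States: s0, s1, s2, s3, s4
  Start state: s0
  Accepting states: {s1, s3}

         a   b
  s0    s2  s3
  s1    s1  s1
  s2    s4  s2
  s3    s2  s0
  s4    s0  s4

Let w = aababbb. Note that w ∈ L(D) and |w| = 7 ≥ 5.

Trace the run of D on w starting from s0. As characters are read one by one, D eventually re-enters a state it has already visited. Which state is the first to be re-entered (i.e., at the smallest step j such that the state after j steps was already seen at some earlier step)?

s4

State sequence: s0 -a-> s2 -a-> s4 -b-> s4 -a-> s0 -b-> s3 -b-> s0 -b-> s3
First repeat at step 3: s4 was already visited.

The earliest repeat is at step j = 3: D is in s4, which it already visited at step i = 2.
With |Q| = 5, pigeonhole forces a state repeat no later than step 5; the substring read between the first and second visits to that state can be pumped.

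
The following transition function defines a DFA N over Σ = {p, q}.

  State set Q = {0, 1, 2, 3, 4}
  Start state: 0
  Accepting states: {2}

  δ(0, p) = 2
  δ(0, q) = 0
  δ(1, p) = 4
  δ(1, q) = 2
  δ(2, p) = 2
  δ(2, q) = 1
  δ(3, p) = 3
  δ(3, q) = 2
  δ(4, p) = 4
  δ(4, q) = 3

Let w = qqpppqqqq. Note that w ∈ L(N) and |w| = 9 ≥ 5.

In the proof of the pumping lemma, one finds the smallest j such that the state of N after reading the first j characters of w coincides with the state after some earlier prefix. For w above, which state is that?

0

Run of N on w = q q p p p q q q q:
  step 0: 0  (start)
  step 1: 0  (read q: 0→0)   ← first repeat (0 seen earlier)
  step 2: 0  (read q: 0→0)
  step 3: 2  (read p: 0→2)
  step 4: 2  (read p: 2→2)
  step 5: 2  (read p: 2→2)
  step 6: 1  (read q: 2→1)
  step 7: 2  (read q: 1→2)
  step 8: 1  (read q: 2→1)
  step 9: 2  (read q: 1→2)

The earliest repeat is at step j = 1: N is in 0, which it already visited at step i = 0.
Since N has 5 states, any run of length ≥ 5 visits 5+1 states, so by pigeonhole some state repeats within the first 5 steps — that repeat gives the pumpable loop.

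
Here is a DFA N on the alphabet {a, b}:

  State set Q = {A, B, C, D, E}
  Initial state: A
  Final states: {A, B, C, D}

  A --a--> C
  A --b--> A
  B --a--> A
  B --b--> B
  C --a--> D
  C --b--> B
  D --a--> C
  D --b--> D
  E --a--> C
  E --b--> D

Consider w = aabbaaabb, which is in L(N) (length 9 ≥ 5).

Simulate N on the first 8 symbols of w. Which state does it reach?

Run of N on the first 8 characters of w = a a b b a a a b:
  step 0: A  (start)
  step 1: C  (read a: A→C)
  step 2: D  (read a: C→D)
  step 3: D  (read b: D→D)
  step 4: D  (read b: D→D)
  step 5: C  (read a: D→C)
  step 6: D  (read a: C→D)
  step 7: C  (read a: D→C)
  step 8: B  (read b: C→B)

After reading 8 characters, N is in state B.
(This kind of state-tracing is the core of the pumping-lemma construction: with 5 states, pigeonhole forces a repeat within the first 5 steps.)

B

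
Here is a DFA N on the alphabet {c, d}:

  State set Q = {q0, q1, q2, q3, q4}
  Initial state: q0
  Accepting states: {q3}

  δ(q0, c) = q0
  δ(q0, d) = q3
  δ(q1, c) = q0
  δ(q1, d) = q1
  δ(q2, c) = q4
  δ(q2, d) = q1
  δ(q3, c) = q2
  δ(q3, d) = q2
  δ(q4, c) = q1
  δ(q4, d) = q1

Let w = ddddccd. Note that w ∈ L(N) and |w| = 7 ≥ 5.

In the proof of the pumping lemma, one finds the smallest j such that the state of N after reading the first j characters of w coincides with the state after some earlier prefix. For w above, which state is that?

State sequence: q0 -d-> q3 -d-> q2 -d-> q1 -d-> q1 -c-> q0 -c-> q0 -d-> q3
First repeat at step 4: q1 was already visited.

The earliest repeat is at step j = 4: N is in q1, which it already visited at step i = 3.
Pumping length from the standard proof: p = 5 (the number of states). The repeated state found above gives |xy| = j ≤ 5 and |y| = j − i ≥ 1.

q1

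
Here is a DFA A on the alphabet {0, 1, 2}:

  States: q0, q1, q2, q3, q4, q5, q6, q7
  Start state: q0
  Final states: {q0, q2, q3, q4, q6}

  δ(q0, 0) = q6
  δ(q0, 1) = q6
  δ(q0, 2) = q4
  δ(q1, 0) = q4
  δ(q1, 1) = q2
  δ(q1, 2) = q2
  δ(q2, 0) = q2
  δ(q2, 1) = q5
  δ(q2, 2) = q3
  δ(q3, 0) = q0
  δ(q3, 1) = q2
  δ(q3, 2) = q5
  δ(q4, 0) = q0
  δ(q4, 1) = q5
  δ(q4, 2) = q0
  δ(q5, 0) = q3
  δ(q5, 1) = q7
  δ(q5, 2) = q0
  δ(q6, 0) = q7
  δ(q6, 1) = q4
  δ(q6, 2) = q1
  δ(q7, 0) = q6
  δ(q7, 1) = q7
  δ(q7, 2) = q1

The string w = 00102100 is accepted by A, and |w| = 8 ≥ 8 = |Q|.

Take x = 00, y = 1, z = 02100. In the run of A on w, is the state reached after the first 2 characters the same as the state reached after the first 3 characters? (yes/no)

yes

State sequence: q0 -0-> q6 -0-> q7 -1-> q7

After x (step 2): q7. After xy (step 3): q7.
They match, so y = 1 drives A around a cycle from q7 back to itself; pumping y any number of times keeps A in q7 before reading z, and xyⁱz ∈ L(A) for every i ≥ 0.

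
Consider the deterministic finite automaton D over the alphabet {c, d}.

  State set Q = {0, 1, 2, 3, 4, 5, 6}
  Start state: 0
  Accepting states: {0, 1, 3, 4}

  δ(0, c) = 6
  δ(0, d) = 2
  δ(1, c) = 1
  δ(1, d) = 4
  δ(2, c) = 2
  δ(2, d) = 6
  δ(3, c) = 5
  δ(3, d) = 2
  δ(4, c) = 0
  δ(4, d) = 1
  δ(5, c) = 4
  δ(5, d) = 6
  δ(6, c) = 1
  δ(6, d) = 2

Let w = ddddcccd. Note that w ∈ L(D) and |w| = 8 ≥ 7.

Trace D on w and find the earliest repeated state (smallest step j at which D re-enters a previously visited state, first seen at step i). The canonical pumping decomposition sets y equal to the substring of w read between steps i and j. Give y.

Run of D on w = d d d d c c c d:
  step 0: 0  (start)
  step 1: 2  (read d: 0→2)
  step 2: 6  (read d: 2→6)
  step 3: 2  (read d: 6→2)   ← first repeat (2 seen earlier)
  step 4: 6  (read d: 2→6)
  step 5: 1  (read c: 6→1)
  step 6: 1  (read c: 1→1)
  step 7: 1  (read c: 1→1)
  step 8: 4  (read d: 1→4)

So i = 1, j = 3, giving x = w[0:1] = d, y = w[1:3] = dd, z = w[3:8] = dcccd.
Check: |xy| = 3 ≤ 7 and |y| = 2 ≥ 1. Reading y takes D from 2 back to 2, so every xyⁱz is accepted.
The DFA has 7 states, so the proof of the pumping lemma guarantees a repeated state among the first 7+1 visited; the segment between the two visits is the pumpable y.

dd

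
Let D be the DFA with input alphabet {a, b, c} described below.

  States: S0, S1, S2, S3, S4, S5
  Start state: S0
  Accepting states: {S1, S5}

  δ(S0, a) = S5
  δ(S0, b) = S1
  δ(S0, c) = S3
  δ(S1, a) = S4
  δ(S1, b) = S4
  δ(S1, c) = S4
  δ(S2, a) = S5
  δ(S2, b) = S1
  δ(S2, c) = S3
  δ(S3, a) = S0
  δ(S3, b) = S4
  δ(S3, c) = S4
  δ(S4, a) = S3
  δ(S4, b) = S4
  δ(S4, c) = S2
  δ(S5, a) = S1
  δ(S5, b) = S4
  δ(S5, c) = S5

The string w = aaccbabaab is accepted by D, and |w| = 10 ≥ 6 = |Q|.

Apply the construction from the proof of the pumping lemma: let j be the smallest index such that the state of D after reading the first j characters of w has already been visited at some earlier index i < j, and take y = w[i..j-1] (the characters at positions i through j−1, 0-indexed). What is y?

ccb

Run of D on w = a a c c b a b a a b:
  step 0: S0  (start)
  step 1: S5  (read a: S0→S5)
  step 2: S1  (read a: S5→S1)
  step 3: S4  (read c: S1→S4)
  step 4: S2  (read c: S4→S2)
  step 5: S1  (read b: S2→S1)   ← first repeat (S1 seen earlier)
  step 6: S4  (read a: S1→S4)
  step 7: S4  (read b: S4→S4)
  step 8: S3  (read a: S4→S3)
  step 9: S0  (read a: S3→S0)
  step 10: S1  (read b: S0→S1)

So i = 2, j = 5, giving x = w[0:2] = aa, y = w[2:5] = ccb, z = w[5:10] = abaab.
Check: |xy| = 5 ≤ 6 and |y| = 3 ≥ 1. Reading y takes D from S1 back to S1, so every xyⁱz is accepted.
Since D has 6 states, any run of length ≥ 6 visits 6+1 states, so by pigeonhole some state repeats within the first 6 steps — that repeat gives the pumpable loop.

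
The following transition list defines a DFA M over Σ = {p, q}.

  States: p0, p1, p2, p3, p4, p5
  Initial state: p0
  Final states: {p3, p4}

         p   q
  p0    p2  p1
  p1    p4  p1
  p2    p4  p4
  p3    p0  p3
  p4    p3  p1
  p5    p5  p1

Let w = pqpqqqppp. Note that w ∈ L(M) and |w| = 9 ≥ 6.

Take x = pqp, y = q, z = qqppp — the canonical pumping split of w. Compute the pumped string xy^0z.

xy⁰z = xz = pqp·qqppp = pqpqqppp.
Reading y = q takes M from p3 back to p3, so after x the machine is still in p3, and z then leads to the accepting state p4. Hence pqpqqppp ∈ L(M).

pqpqqppp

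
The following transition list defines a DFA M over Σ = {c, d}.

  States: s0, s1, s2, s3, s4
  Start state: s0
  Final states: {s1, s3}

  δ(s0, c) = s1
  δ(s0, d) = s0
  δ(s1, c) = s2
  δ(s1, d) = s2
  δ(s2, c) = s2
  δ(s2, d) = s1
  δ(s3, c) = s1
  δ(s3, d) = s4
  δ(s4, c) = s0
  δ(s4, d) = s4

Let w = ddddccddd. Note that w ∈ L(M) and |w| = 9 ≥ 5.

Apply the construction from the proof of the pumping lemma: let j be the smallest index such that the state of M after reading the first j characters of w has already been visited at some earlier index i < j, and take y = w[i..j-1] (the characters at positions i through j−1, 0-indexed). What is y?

Run of M on w = d d d d c c d d d:
  step 0: s0  (start)
  step 1: s0  (read d: s0→s0)   ← first repeat (s0 seen earlier)
  step 2: s0  (read d: s0→s0)
  step 3: s0  (read d: s0→s0)
  step 4: s0  (read d: s0→s0)
  step 5: s1  (read c: s0→s1)
  step 6: s2  (read c: s1→s2)
  step 7: s1  (read d: s2→s1)
  step 8: s2  (read d: s1→s2)
  step 9: s1  (read d: s2→s1)

So i = 0, j = 1, giving x = w[0:0] = ε, y = w[0:1] = d, z = w[1:9] = dddccddd.
Check: |xy| = 1 ≤ 5 and |y| = 1 ≥ 1. Reading y takes M from s0 back to s0, so every xyⁱz is accepted.

d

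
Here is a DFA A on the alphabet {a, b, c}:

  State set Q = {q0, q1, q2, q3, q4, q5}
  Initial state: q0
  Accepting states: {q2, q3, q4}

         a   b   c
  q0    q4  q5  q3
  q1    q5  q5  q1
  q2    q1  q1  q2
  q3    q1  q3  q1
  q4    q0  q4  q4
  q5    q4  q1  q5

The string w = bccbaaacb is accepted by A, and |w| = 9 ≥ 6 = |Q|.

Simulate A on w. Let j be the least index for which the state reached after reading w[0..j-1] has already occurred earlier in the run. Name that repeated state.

q5

Run of A on w = b c c b a a a c b:
  step 0: q0  (start)
  step 1: q5  (read b: q0→q5)
  step 2: q5  (read c: q5→q5)   ← first repeat (q5 seen earlier)
  step 3: q5  (read c: q5→q5)
  step 4: q1  (read b: q5→q1)
  step 5: q5  (read a: q1→q5)
  step 6: q4  (read a: q5→q4)
  step 7: q0  (read a: q4→q0)
  step 8: q3  (read c: q0→q3)
  step 9: q3  (read b: q3→q3)

The earliest repeat is at step j = 2: A is in q5, which it already visited at step i = 1.
With |Q| = 6, pigeonhole forces a state repeat no later than step 6; the substring read between the first and second visits to that state can be pumped.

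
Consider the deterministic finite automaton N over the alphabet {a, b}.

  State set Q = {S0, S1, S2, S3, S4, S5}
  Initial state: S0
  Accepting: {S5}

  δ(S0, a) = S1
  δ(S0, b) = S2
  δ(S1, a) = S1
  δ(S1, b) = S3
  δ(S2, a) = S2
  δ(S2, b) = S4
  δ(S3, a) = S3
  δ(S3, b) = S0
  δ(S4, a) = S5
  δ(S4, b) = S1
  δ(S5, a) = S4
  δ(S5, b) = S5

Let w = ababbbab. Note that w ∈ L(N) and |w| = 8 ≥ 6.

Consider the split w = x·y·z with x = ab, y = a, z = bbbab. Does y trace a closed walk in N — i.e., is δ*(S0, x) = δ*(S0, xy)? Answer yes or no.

Run of N on the first 3 characters of w = a b a:
  step 0: S0  (start)
  step 1: S1  (read a: S0→S1)
  step 2: S3  (read b: S1→S3)
  step 3: S3  (read a: S3→S3)

After x (step 2): S3. After xy (step 3): S3.
They match, so y = a drives N around a cycle from S3 back to itself; pumping y any number of times keeps N in S3 before reading z, and xyⁱz ∈ L(N) for every i ≥ 0.

yes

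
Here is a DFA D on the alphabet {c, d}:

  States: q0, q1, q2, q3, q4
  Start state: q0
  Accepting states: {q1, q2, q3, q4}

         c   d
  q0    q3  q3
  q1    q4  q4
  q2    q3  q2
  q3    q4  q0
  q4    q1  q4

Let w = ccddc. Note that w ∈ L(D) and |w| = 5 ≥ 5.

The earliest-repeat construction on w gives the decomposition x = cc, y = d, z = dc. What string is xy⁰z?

ccdc

xy⁰z = xz = cc·dc = ccdc.
Reading y = d takes D from q4 back to q4, so after x the machine is still in q4, and z then leads to the accepting state q1. Hence ccdc ∈ L(D).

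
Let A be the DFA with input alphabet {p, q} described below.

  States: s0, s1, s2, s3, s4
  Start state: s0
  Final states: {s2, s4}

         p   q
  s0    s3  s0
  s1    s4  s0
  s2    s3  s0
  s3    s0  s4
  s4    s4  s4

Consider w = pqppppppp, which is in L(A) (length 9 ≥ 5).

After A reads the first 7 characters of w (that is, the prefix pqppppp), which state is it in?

s4

State sequence: s0 -p-> s3 -q-> s4 -p-> s4 -p-> s4 -p-> s4 -p-> s4 -p-> s4

After reading 7 characters, A is in state s4.
(This kind of state-tracing is the core of the pumping-lemma construction: with 5 states, pigeonhole forces a repeat within the first 5 steps.)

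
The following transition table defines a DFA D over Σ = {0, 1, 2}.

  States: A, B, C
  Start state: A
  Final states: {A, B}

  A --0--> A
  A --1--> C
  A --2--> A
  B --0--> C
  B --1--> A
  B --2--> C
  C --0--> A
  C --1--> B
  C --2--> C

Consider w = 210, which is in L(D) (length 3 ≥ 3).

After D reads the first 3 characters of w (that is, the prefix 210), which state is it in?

A

State sequence: A -2-> A -1-> C -0-> A

After reading 3 characters, D is in state A.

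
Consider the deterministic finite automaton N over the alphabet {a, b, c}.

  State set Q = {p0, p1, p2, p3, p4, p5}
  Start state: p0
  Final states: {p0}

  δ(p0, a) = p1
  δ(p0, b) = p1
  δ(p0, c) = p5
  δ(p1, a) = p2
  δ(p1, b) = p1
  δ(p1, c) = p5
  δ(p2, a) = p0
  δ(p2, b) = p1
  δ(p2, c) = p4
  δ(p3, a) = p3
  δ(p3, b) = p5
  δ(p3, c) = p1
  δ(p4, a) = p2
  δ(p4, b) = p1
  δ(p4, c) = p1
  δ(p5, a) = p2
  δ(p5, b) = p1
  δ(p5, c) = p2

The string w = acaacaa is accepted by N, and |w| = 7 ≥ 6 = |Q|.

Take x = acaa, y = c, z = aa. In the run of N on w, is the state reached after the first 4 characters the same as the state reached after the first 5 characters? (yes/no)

State sequence: p0 -a-> p1 -c-> p5 -a-> p2 -a-> p0 -c-> p5

After x (step 4): p0. After xy (step 5): p5.
They differ (p0 ≠ p5), so y is not a cycle from the state after x; this split is not the one the pumping-lemma construction produces, and pumping y need not keep the string in L(N).

no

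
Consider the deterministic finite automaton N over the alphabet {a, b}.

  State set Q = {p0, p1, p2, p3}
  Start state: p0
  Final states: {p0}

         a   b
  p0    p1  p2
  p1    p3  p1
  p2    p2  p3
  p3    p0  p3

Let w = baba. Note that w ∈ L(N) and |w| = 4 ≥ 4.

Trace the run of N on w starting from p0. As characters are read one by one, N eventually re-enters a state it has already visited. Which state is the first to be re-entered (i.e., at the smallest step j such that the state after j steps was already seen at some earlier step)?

p2

State sequence: p0 -b-> p2 -a-> p2 -b-> p3 -a-> p0
First repeat at step 2: p2 was already visited.

The earliest repeat is at step j = 2: N is in p2, which it already visited at step i = 1.
Pumping length from the standard proof: p = 4 (the number of states). The repeated state found above gives |xy| = j ≤ 4 and |y| = j − i ≥ 1.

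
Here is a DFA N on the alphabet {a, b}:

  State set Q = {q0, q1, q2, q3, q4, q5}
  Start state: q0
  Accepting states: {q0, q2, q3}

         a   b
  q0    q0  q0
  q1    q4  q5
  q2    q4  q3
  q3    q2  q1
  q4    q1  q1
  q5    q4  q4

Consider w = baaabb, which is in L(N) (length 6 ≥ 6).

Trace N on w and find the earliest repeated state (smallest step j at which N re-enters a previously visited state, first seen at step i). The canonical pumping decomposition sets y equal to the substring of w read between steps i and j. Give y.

State sequence: q0 -b-> q0 -a-> q0 -a-> q0 -a-> q0 -b-> q0 -b-> q0
First repeat at step 1: q0 was already visited.

So i = 0, j = 1, giving x = w[0:0] = ε, y = w[0:1] = b, z = w[1:6] = aaabb.
Check: |xy| = 1 ≤ 6 and |y| = 1 ≥ 1. Reading y takes N from q0 back to q0, so every xyⁱz is accepted.

b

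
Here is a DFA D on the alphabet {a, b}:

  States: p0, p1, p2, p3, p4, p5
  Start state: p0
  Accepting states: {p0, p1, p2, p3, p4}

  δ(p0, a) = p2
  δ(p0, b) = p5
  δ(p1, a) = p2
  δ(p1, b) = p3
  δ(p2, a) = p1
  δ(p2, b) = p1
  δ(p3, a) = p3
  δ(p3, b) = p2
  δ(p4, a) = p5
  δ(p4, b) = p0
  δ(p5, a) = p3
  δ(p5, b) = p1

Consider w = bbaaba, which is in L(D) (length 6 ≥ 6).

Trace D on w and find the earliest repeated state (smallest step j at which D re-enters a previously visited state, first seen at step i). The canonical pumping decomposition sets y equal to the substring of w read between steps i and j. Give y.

State sequence: p0 -b-> p5 -b-> p1 -a-> p2 -a-> p1 -b-> p3 -a-> p3
First repeat at step 4: p1 was already visited.

So i = 2, j = 4, giving x = w[0:2] = bb, y = w[2:4] = aa, z = w[4:6] = ba.
Check: |xy| = 4 ≤ 6 and |y| = 2 ≥ 1. Reading y takes D from p1 back to p1, so every xyⁱz is accepted.
Since D has 6 states, any run of length ≥ 6 visits 6+1 states, so by pigeonhole some state repeats within the first 6 steps — that repeat gives the pumpable loop.

aa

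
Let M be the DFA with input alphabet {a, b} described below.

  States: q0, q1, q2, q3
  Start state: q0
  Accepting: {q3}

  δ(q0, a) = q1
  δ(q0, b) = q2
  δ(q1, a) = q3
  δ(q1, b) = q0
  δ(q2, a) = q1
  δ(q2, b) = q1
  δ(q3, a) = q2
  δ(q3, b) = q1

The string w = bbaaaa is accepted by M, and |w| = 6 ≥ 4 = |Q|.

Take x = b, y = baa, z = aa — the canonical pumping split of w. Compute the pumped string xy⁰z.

xy⁰z = xz = b·aa = baa.
Reading y = baa takes M from q2 back to q2, so after x the machine is still in q2, and z then leads to the accepting state q3. Hence baa ∈ L(M).

baa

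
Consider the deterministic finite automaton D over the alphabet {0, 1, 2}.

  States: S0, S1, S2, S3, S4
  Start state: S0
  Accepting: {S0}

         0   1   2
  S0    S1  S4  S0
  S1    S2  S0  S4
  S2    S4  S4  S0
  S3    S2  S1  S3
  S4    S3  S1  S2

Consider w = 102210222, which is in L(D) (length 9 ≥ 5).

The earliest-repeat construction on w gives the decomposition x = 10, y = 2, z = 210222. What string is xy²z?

xy^2z = 10·2·2·210222 = 1022210222.
Reading y = 2 takes D from S3 back to S3, so after x·y·y the machine is still in S3, and z then leads to the accepting state S0. Hence 1022210222 ∈ L(D).

1022210222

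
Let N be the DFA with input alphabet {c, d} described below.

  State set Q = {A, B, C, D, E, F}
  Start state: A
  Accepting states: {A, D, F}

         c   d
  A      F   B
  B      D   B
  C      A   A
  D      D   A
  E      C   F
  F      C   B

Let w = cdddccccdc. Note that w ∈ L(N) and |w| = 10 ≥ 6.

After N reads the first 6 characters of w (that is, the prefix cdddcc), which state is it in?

State sequence: A -c-> F -d-> B -d-> B -d-> B -c-> D -c-> D

After reading 6 characters, N is in state D.
(This kind of state-tracing is the core of the pumping-lemma construction: with 6 states, pigeonhole forces a repeat within the first 6 steps.)

D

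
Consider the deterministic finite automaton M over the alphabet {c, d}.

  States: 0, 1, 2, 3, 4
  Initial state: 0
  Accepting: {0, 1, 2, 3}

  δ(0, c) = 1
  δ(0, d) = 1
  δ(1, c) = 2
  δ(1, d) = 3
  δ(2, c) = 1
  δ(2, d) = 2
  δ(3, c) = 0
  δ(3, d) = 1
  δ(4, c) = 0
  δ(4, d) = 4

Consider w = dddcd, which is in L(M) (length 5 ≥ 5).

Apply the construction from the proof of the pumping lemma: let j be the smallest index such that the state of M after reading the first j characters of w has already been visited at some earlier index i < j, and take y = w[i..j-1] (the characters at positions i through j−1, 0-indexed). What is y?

Run of M on w = d d d c d:
  step 0: 0  (start)
  step 1: 1  (read d: 0→1)
  step 2: 3  (read d: 1→3)
  step 3: 1  (read d: 3→1)   ← first repeat (1 seen earlier)
  step 4: 2  (read c: 1→2)
  step 5: 2  (read d: 2→2)

So i = 1, j = 3, giving x = w[0:1] = d, y = w[1:3] = dd, z = w[3:5] = cd.
Check: |xy| = 3 ≤ 5 and |y| = 2 ≥ 1. Reading y takes M from 1 back to 1, so every xyⁱz is accepted.
Pumping length from the standard proof: p = 5 (the number of states). The repeated state found above gives |xy| = j ≤ 5 and |y| = j − i ≥ 1.

dd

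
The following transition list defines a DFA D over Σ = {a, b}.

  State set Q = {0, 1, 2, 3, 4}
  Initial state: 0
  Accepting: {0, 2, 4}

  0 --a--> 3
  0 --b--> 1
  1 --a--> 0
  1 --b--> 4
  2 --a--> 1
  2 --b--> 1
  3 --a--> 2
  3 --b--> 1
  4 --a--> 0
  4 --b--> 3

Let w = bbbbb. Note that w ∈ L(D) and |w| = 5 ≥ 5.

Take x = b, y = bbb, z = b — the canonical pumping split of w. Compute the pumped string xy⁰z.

bb

xy⁰z = xz = b·b = bb.
Reading y = bbb takes D from 1 back to 1, so after x the machine is still in 1, and z then leads to the accepting state 4. Hence bb ∈ L(D).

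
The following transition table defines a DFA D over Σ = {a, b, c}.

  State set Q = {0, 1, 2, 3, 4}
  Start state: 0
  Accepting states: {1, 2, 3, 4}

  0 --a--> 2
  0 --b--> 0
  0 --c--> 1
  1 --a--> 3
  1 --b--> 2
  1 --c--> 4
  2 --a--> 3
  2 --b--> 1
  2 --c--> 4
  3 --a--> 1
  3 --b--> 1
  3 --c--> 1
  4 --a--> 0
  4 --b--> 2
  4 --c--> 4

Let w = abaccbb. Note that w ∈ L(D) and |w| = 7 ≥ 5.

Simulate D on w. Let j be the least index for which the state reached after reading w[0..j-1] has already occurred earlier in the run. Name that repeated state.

1

State sequence: 0 -a-> 2 -b-> 1 -a-> 3 -c-> 1 -c-> 4 -b-> 2 -b-> 1
First repeat at step 4: 1 was already visited.

The earliest repeat is at step j = 4: D is in 1, which it already visited at step i = 2.
The DFA has 5 states, so the proof of the pumping lemma guarantees a repeated state among the first 5+1 visited; the segment between the two visits is the pumpable y.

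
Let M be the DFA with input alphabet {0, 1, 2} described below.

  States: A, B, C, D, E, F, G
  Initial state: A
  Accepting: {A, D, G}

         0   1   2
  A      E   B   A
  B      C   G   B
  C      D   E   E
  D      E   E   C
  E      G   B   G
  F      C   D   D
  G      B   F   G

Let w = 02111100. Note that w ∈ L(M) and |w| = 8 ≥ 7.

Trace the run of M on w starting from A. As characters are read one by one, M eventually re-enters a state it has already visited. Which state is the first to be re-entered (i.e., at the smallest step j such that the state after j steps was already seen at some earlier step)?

E

State sequence: A -0-> E -2-> G -1-> F -1-> D -1-> E -1-> B -0-> C -0-> D
First repeat at step 5: E was already visited.

The earliest repeat is at step j = 5: M is in E, which it already visited at step i = 1.
The DFA has 7 states, so the proof of the pumping lemma guarantees a repeated state among the first 7+1 visited; the segment between the two visits is the pumpable y.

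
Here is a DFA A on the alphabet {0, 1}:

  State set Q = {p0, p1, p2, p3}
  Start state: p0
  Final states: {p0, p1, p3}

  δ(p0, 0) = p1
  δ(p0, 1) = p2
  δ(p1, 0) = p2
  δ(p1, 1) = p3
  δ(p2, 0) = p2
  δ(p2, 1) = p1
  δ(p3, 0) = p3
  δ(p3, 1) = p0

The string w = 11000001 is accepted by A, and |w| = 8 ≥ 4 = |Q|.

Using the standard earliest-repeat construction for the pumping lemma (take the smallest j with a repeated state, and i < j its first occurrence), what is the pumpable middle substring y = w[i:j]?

10

State sequence: p0 -1-> p2 -1-> p1 -0-> p2 -0-> p2 -0-> p2 -0-> p2 -0-> p2 -1-> p1
First repeat at step 3: p2 was already visited.

So i = 1, j = 3, giving x = w[0:1] = 1, y = w[1:3] = 10, z = w[3:8] = 00001.
Check: |xy| = 3 ≤ 4 and |y| = 2 ≥ 1. Reading y takes A from p2 back to p2, so every xyⁱz is accepted.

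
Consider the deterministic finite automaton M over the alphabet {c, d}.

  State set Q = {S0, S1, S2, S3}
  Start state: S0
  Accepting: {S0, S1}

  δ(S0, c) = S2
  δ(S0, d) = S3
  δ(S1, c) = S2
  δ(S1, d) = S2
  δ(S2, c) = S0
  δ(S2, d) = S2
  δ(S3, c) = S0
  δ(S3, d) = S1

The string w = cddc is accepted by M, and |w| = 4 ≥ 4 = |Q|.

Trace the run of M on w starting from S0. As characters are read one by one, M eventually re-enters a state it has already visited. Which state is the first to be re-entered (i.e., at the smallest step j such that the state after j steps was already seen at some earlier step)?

S2

State sequence: S0 -c-> S2 -d-> S2 -d-> S2 -c-> S0
First repeat at step 2: S2 was already visited.

The earliest repeat is at step j = 2: M is in S2, which it already visited at step i = 1.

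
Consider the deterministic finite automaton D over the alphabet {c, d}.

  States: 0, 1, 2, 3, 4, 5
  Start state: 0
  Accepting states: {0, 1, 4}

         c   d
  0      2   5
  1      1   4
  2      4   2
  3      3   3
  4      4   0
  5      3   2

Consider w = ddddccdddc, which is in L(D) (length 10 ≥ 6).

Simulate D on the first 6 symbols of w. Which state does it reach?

Run of D on the first 6 characters of w = d d d d c c:
  step 0: 0  (start)
  step 1: 5  (read d: 0→5)
  step 2: 2  (read d: 5→2)
  step 3: 2  (read d: 2→2)
  step 4: 2  (read d: 2→2)
  step 5: 4  (read c: 2→4)
  step 6: 4  (read c: 4→4)

After reading 6 characters, D is in state 4.

4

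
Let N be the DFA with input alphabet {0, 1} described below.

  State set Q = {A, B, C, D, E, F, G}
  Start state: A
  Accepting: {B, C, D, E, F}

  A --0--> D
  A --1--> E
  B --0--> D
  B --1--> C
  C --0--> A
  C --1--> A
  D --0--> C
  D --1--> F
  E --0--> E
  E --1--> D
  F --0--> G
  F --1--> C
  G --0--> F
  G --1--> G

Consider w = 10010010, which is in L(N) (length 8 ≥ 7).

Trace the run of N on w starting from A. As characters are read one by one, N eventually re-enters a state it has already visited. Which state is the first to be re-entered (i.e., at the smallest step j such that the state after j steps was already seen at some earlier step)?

Run of N on w = 1 0 0 1 0 0 1 0:
  step 0: A  (start)
  step 1: E  (read 1: A→E)
  step 2: E  (read 0: E→E)   ← first repeat (E seen earlier)
  step 3: E  (read 0: E→E)
  step 4: D  (read 1: E→D)
  step 5: C  (read 0: D→C)
  step 6: A  (read 0: C→A)
  step 7: E  (read 1: A→E)
  step 8: E  (read 0: E→E)

The earliest repeat is at step j = 2: N is in E, which it already visited at step i = 1.
The DFA has 7 states, so the proof of the pumping lemma guarantees a repeated state among the first 7+1 visited; the segment between the two visits is the pumpable y.

E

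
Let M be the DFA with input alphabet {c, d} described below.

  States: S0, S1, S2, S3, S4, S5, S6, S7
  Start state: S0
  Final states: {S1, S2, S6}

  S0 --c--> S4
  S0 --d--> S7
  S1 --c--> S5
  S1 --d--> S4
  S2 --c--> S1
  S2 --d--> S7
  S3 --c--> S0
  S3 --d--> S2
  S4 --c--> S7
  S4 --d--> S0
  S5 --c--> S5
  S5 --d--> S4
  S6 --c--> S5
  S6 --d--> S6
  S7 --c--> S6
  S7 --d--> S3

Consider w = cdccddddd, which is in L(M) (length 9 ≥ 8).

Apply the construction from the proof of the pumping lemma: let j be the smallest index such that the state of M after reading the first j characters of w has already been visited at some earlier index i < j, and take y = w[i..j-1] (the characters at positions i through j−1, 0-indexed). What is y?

State sequence: S0 -c-> S4 -d-> S0 -c-> S4 -c-> S7 -d-> S3 -d-> S2 -d-> S7 -d-> S3 -d-> S2
First repeat at step 2: S0 was already visited.

So i = 0, j = 2, giving x = w[0:0] = ε, y = w[0:2] = cd, z = w[2:9] = ccddddd.
Check: |xy| = 2 ≤ 8 and |y| = 2 ≥ 1. Reading y takes M from S0 back to S0, so every xyⁱz is accepted.
Since M has 8 states, any run of length ≥ 8 visits 8+1 states, so by pigeonhole some state repeats within the first 8 steps — that repeat gives the pumpable loop.

cd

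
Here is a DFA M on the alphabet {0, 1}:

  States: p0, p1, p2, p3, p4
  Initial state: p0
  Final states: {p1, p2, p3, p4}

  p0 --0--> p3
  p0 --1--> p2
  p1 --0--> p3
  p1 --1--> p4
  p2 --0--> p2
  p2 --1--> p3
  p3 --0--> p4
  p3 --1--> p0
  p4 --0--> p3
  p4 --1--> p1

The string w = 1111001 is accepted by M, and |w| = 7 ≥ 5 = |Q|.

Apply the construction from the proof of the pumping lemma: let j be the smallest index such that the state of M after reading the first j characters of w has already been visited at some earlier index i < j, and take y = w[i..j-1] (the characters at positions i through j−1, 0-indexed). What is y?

111

State sequence: p0 -1-> p2 -1-> p3 -1-> p0 -1-> p2 -0-> p2 -0-> p2 -1-> p3
First repeat at step 3: p0 was already visited.

So i = 0, j = 3, giving x = w[0:0] = ε, y = w[0:3] = 111, z = w[3:7] = 1001.
Check: |xy| = 3 ≤ 5 and |y| = 3 ≥ 1. Reading y takes M from p0 back to p0, so every xyⁱz is accepted.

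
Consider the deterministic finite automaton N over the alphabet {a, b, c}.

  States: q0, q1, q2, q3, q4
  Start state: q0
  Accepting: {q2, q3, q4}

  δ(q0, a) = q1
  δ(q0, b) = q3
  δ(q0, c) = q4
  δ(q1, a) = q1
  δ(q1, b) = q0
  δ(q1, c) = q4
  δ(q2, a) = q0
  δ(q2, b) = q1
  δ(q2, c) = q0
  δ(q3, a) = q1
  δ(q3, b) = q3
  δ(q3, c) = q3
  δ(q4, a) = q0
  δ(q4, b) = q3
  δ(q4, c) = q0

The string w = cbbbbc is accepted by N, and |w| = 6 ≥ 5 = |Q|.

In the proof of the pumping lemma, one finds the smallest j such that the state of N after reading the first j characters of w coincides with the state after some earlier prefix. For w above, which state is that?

q3

Run of N on w = c b b b b c:
  step 0: q0  (start)
  step 1: q4  (read c: q0→q4)
  step 2: q3  (read b: q4→q3)
  step 3: q3  (read b: q3→q3)   ← first repeat (q3 seen earlier)
  step 4: q3  (read b: q3→q3)
  step 5: q3  (read b: q3→q3)
  step 6: q3  (read c: q3→q3)

The earliest repeat is at step j = 3: N is in q3, which it already visited at step i = 2.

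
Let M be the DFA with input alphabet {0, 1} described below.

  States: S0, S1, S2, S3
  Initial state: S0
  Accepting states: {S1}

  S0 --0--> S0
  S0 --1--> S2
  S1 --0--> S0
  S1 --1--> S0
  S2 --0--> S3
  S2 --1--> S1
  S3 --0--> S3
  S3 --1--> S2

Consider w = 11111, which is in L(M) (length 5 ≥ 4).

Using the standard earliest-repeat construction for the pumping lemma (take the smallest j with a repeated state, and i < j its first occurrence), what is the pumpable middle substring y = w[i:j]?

State sequence: S0 -1-> S2 -1-> S1 -1-> S0 -1-> S2 -1-> S1
First repeat at step 3: S0 was already visited.

So i = 0, j = 3, giving x = w[0:0] = ε, y = w[0:3] = 111, z = w[3:5] = 11.
Check: |xy| = 3 ≤ 4 and |y| = 3 ≥ 1. Reading y takes M from S0 back to S0, so every xyⁱz is accepted.
Pumping length from the standard proof: p = 4 (the number of states). The repeated state found above gives |xy| = j ≤ 4 and |y| = j − i ≥ 1.

111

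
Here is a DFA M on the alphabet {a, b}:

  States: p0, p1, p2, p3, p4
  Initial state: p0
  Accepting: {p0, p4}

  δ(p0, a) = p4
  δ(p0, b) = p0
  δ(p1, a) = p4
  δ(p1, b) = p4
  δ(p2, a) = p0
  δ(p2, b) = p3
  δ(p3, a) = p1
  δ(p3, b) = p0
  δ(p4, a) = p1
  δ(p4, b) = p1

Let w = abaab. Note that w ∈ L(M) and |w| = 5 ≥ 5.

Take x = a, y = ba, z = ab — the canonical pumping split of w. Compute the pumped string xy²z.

xy^2z = a·ba·ba·ab = ababaab.
Reading y = ba takes M from p4 back to p4, so after x·y·y the machine is still in p4, and z then leads to the accepting state p4. Hence ababaab ∈ L(M).

ababaab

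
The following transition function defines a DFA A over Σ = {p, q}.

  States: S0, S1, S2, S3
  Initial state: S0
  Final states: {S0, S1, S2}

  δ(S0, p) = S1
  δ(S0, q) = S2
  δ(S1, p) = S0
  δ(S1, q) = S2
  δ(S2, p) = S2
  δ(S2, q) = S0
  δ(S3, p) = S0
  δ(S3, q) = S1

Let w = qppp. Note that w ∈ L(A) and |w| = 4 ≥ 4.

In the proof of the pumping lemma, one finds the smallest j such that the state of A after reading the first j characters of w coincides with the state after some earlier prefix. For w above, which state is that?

S2

State sequence: S0 -q-> S2 -p-> S2 -p-> S2 -p-> S2
First repeat at step 2: S2 was already visited.

The earliest repeat is at step j = 2: A is in S2, which it already visited at step i = 1.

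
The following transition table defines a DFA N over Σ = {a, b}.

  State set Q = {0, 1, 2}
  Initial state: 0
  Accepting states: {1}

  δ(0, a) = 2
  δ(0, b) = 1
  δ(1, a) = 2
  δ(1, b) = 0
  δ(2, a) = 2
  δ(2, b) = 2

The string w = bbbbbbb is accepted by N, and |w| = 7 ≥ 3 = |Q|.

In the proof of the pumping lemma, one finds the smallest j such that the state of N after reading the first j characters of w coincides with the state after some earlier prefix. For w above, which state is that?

0

Run of N on w = b b b b b b b:
  step 0: 0  (start)
  step 1: 1  (read b: 0→1)
  step 2: 0  (read b: 1→0)   ← first repeat (0 seen earlier)
  step 3: 1  (read b: 0→1)
  step 4: 0  (read b: 1→0)
  step 5: 1  (read b: 0→1)
  step 6: 0  (read b: 1→0)
  step 7: 1  (read b: 0→1)

The earliest repeat is at step j = 2: N is in 0, which it already visited at step i = 0.
With |Q| = 3, pigeonhole forces a state repeat no later than step 3; the substring read between the first and second visits to that state can be pumped.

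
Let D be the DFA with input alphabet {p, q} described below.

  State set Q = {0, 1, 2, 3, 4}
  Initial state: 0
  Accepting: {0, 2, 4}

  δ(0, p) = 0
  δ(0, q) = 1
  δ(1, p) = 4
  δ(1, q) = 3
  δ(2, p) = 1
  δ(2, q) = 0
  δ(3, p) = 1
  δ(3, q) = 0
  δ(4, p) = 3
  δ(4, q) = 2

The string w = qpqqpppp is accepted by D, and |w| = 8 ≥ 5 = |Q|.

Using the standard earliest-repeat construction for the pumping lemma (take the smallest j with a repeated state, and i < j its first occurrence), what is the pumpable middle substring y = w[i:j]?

qpqq

State sequence: 0 -q-> 1 -p-> 4 -q-> 2 -q-> 0 -p-> 0 -p-> 0 -p-> 0 -p-> 0
First repeat at step 4: 0 was already visited.

So i = 0, j = 4, giving x = w[0:0] = ε, y = w[0:4] = qpqq, z = w[4:8] = pppp.
Check: |xy| = 4 ≤ 5 and |y| = 4 ≥ 1. Reading y takes D from 0 back to 0, so every xyⁱz is accepted.
Pumping length from the standard proof: p = 5 (the number of states). The repeated state found above gives |xy| = j ≤ 5 and |y| = j − i ≥ 1.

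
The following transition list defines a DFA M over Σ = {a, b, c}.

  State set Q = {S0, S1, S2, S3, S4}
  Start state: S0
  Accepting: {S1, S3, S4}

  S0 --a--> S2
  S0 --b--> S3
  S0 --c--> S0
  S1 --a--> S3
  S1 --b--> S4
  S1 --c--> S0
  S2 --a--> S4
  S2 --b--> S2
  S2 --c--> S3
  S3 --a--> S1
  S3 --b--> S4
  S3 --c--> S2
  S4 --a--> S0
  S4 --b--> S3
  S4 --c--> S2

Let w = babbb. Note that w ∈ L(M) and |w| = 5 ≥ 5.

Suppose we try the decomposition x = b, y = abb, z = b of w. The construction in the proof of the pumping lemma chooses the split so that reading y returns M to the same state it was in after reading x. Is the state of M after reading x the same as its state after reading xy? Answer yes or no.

yes

Run of M on the first 4 characters of w = b a b b:
  step 0: S0  (start)
  step 1: S3  (read b: S0→S3)
  step 2: S1  (read a: S3→S1)
  step 3: S4  (read b: S1→S4)
  step 4: S3  (read b: S4→S3)

After x (step 1): S3. After xy (step 4): S3.
They match, so y = abb drives M around a cycle from S3 back to itself; pumping y any number of times keeps M in S3 before reading z, and xyⁱz ∈ L(M) for every i ≥ 0.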